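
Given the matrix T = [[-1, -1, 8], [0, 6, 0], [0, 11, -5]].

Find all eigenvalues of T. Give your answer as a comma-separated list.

The characteristic polynomial is p(lambda) = det(lambda·I - T).
Expanding the 3×3 determinant: p(lambda) = lambda^3 - 31·lambda - 30.
Since p(-1) = 0, lambda = -1 is a root.
Factor out (lambda + 1): p(lambda) = (lambda + 1)·(lambda^2 - lambda - 30).
The quadratic factors as (lambda + 5)·(lambda - 6).
Eigenvalues: -5, -1, 6.

-5, -1, 6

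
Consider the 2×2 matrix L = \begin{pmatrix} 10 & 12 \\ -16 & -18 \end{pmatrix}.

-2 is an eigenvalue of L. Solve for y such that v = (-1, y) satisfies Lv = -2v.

We need (L + 2I)v = 0.
L + 2I = [[12, 12], [-16, -16]].
Row 1: (12)·-1 + (12)·y = 0
Row 2: (-16)·-1 + (-16)·y = 0
Solving gives y = 1.
Check: L·(-1, 1) = (2, -2) = -2·(-1, 1).

1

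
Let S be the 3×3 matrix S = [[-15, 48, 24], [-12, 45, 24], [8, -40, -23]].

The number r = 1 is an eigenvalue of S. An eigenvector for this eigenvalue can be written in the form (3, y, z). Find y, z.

We need (S - 1I)v = 0.
S - 1I = [[-16, 48, 24], [-12, 44, 24], [8, -40, -24]].
Row 1: (-16)·3 + (48)·y + (24)·z = 0
Row 2: (-12)·3 + (44)·y + (24)·z = 0
Row 3: (8)·3 + (-40)·y + (-24)·z = 0
Solving gives y = 3, z = -4.
Check: S·(3, 3, -4) = (3, 3, -4) = 1·(3, 3, -4).

3, -4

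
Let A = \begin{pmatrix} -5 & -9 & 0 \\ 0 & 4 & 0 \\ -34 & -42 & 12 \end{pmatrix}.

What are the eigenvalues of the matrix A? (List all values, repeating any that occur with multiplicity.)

-5, 4, 12

Set up det(tI - A) = 0.
Expanding the 3×3 determinant: p(t) = t^3 - 11t^2 - 32t + 240.
Try t = 4: p(4) = 0, so 4 is a root.
Dividing by (t - 4) leaves t^2 - 7t - 60.
The quadratic factors as (t + 5)·(t - 12).
Eigenvalues: -5, 4, 12.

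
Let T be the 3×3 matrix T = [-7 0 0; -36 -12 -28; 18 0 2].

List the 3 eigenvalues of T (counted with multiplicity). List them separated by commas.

-12, -7, 2

The characteristic polynomial is p(r) = det(rI - T).
Cofactor expansion gives p(r) = r^3 + 17r^2 + 46r - 168.
Try r = 2: p(2) = 0, so 2 is a root.
Factor out (r - 2): p(r) = (r - 2)·(r^2 + 19r + 84).
The quadratic factors as (r + 12)·(r + 7).
Eigenvalues: -12, -7, 2.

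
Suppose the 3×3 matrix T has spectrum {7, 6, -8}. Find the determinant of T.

-336

det(T) is the product of the eigenvalues: (7) · (6) · (-8) = -336.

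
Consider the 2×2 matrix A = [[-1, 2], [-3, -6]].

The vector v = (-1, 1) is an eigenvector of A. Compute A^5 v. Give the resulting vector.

First find the eigenvalue: Av = (3, -3) = -3·(-1, 1), so λ = -3.
Then A^5 v = λ^5·v = (-3)^5·(-1, 1) = -243·(-1, 1) = (243, -243).

(243, -243)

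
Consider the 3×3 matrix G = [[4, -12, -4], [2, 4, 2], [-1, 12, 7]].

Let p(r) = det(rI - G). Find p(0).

-96

p(0) = det(0·I − G) = det(−G) = (−1)^3·det(G).
det(G) = 96, so p(0) = -96.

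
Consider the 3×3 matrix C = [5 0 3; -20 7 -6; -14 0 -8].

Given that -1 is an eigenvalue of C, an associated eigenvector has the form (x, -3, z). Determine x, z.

-3, 6

We need (C + 1I)v = 0.
C + 1I = [[6, 0, 3], [-20, 8, -6], [-14, 0, -7]].
Row 1: (6)·x + (0)·-3 + (3)·z = 0
Row 2: (-20)·x + (8)·-3 + (-6)·z = 0
Row 3: (-14)·x + (0)·-3 + (-7)·z = 0
Solving gives x = -3, z = 6.
Check: C·(-3, -3, 6) = (3, 3, -6) = -1·(-3, -3, 6).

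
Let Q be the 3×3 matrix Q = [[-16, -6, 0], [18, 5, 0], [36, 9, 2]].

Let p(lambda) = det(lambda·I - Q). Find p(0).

p(0) = det(0·I − Q) = det(−Q) = (−1)^3·det(Q).
det(Q) = 56, so p(0) = -56.

-56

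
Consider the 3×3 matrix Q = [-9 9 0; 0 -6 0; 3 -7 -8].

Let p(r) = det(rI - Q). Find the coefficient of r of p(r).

174

p(r) = r^3 + 23r^2 + 174r + 432.
The coefficient of r is 174.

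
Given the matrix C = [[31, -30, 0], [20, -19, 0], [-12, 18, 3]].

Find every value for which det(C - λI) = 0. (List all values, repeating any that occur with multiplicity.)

1, 3, 11

The characteristic polynomial is p(r) = det(rI - C).
Cofactor expansion gives p(r) = r^3 - 15r^2 + 47r - 33.
Try r = 3: p(3) = 0, so 3 is a root.
Dividing by (r - 3) leaves r^2 - 12r + 11.
The quadratic factors as (r - 1)·(r - 11).
Eigenvalues: 1, 3, 11.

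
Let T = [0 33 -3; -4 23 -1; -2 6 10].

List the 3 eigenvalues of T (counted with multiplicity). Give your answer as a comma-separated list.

The characteristic polynomial is p(s) = det(sI - T).
Expanding the 3×3 determinant: p(s) = s^3 - 33s^2 + 362s - 1320.
Try s = 10: p(10) = 0, so 10 is a root.
Dividing by (s - 10) leaves s^2 - 23s + 132.
The quadratic factors as (s - 11)·(s - 12).
Eigenvalues: 10, 11, 12.

10, 11, 12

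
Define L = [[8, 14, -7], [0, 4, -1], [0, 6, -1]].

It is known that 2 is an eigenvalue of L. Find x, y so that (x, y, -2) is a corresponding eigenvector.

0, -1

We need (L - 2I)v = 0.
L - 2I = [[6, 14, -7], [0, 2, -1], [0, 6, -3]].
Row 1: (6)·x + (14)·y + (-7)·-2 = 0
Row 2: (0)·x + (2)·y + (-1)·-2 = 0
Row 3: (0)·x + (6)·y + (-3)·-2 = 0
Solving gives x = 0, y = -1.
Check: L·(0, -1, -2) = (0, -2, -4) = 2·(0, -1, -2).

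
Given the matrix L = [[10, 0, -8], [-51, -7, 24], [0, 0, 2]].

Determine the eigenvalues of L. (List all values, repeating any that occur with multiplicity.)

-7, 2, 10

Set up det(lambda·I - L) = 0.
Expanding the 3×3 determinant: p(lambda) = lambda^3 - 5·lambda^2 - 64·lambda + 140.
Since p(10) = 0, lambda = 10 is a root.
Dividing by (lambda - 10) leaves lambda^2 + 5·lambda - 14.
The quadratic factors as (lambda + 7)·(lambda - 2).
Eigenvalues: -7, 2, 10.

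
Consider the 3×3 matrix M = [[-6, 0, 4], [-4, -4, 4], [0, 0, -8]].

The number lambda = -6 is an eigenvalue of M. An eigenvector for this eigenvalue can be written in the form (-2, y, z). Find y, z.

-4, 0

We need (M + 6I)v = 0.
M + 6I = [[0, 0, 4], [-4, 2, 4], [0, 0, -2]].
Row 1: (0)·-2 + (0)·y + (4)·z = 0
Row 2: (-4)·-2 + (2)·y + (4)·z = 0
Row 3: (0)·-2 + (0)·y + (-2)·z = 0
Solving gives y = -4, z = 0.
Check: M·(-2, -4, 0) = (12, 24, 0) = -6·(-2, -4, 0).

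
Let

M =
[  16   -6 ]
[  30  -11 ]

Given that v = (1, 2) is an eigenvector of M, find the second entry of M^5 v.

First find the eigenvalue: Mv = (4, 8) = 4·(1, 2), so λ = 4.
Then M^5 v = λ^5·v = 4^5·(1, 2) = 1024·(1, 2) = (1024, 2048).

2048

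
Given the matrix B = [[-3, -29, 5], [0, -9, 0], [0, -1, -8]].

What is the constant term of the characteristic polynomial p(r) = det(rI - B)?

216

p(0) = det(0·I − B) = det(−B) = (−1)^3·det(B).
det(B) = -216, so p(0) = 216.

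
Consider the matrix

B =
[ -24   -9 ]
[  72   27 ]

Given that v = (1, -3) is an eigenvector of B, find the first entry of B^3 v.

27

First find the eigenvalue: Bv = (3, -9) = 3·(1, -3), so λ = 3.
Then B^3 v = λ^3·v = 3^3·(1, -3) = 27·(1, -3) = (27, -81).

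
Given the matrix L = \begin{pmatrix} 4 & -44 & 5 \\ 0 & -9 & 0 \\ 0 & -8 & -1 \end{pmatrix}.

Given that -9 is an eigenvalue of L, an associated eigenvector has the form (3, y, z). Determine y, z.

1, 1

We need (L + 9I)v = 0.
L + 9I = [[13, -44, 5], [0, 0, 0], [0, -8, 8]].
Row 1: (13)·3 + (-44)·y + (5)·z = 0
Row 2: (0)·3 + (0)·y + (0)·z = 0
Row 3: (0)·3 + (-8)·y + (8)·z = 0
Solving gives y = 1, z = 1.
Check: L·(3, 1, 1) = (-27, -9, -9) = -9·(3, 1, 1).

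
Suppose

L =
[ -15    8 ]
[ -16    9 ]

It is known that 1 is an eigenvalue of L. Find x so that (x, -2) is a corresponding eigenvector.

We need (L - 1I)v = 0.
L - 1I = [[-16, 8], [-16, 8]].
Row 1: (-16)·x + (8)·-2 = 0
Row 2: (-16)·x + (8)·-2 = 0
Solving gives x = -1.
Check: L·(-1, -2) = (-1, -2) = 1·(-1, -2).

-1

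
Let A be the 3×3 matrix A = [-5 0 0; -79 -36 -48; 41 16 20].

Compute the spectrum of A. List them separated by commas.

-12, -5, -4

Compute the characteristic polynomial p(μ) = det(μI - A).
Cofactor expansion gives p(μ) = μ^3 + 21μ^2 + 128μ + 240.
Try μ = -5: p(-5) = 0, so -5 is a root.
Dividing by (μ + 5) leaves μ^2 + 16μ + 48.
The quadratic factors as (μ + 12)·(μ + 4).
Eigenvalues: -12, -5, -4.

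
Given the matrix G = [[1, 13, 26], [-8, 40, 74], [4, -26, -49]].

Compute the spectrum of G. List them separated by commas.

-12, 1, 3

Set up det(μI - G) = 0.
Expanding the 3×3 determinant: p(μ) = μ^3 + 8μ^2 - 45μ + 36.
Rational-root test: μ = 1 gives p(1) = 0.
Dividing by (μ - 1) leaves μ^2 + 9μ - 36.
The quadratic factors as (μ + 12)·(μ - 3).
Eigenvalues: -12, 1, 3.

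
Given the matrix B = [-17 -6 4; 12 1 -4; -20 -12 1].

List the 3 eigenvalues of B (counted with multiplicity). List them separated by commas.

-7, -5, -3

Compute the characteristic polynomial p(μ) = det(μI - B).
Expanding the 3×3 determinant: p(μ) = μ^3 + 15μ^2 + 71μ + 105.
Rational-root test: μ = -5 gives p(-5) = 0.
Factor out (μ + 5): p(μ) = (μ + 5)·(μ^2 + 10μ + 21).
The quadratic factors as (μ + 7)·(μ + 3).
Eigenvalues: -7, -5, -3.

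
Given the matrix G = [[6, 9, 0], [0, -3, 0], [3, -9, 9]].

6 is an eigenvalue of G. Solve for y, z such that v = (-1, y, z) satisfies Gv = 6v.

We need (G - 6I)v = 0.
G - 6I = [[0, 9, 0], [0, -9, 0], [3, -9, 3]].
Row 1: (0)·-1 + (9)·y + (0)·z = 0
Row 2: (0)·-1 + (-9)·y + (0)·z = 0
Row 3: (3)·-1 + (-9)·y + (3)·z = 0
Solving gives y = 0, z = 1.
Check: G·(-1, 0, 1) = (-6, 0, 6) = 6·(-1, 0, 1).

0, 1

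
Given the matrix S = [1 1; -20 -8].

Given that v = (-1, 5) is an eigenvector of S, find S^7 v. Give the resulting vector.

(16384, -81920)

First find the eigenvalue: Sv = (4, -20) = -4·(-1, 5), so λ = -4.
Then S^7 v = λ^7·v = (-4)^7·(-1, 5) = -16384·(-1, 5) = (16384, -81920).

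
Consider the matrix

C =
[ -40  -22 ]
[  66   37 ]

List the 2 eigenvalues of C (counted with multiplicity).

-7, 4

det(C - tI) = (-40 - t)(37 - t) - (-22)·(66) = t^2 + 3t - 28.
This factors as (t + 7)·(t - 4) = 0.
Eigenvalues: -7, 4.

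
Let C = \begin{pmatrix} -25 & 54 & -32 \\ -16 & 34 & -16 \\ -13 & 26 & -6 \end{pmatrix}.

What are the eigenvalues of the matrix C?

-6, 2, 7

Compute the characteristic polynomial p(t) = det(tI - C).
Expanding the 3×3 determinant: p(t) = t^3 - 3t^2 - 40t + 84.
Since p(7) = 0, t = 7 is a root.
Dividing by (t - 7) leaves t^2 + 4t - 12.
The quadratic factors as (t + 6)·(t - 2).
Eigenvalues: -6, 2, 7.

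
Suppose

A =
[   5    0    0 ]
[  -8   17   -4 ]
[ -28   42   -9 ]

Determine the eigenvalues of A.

3, 5, 5

Compute the characteristic polynomial p(s) = det(sI - A).
Cofactor expansion gives p(s) = s^3 - 13s^2 + 55s - 75.
Since p(5) = 0, s = 5 is a root.
Factor out (s - 5): p(s) = (s - 5)·(s^2 - 8s + 15).
The quadratic factors as (s - 3)·(s - 5).
Eigenvalues: 3, 5, 5.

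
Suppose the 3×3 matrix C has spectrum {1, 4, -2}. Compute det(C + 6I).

If C has eigenvalues 1, 4, -2, then C + 6I has eigenvalues 7, 10, 4.
det(C + 6I) = (7) · (10) · (4) = 280.

280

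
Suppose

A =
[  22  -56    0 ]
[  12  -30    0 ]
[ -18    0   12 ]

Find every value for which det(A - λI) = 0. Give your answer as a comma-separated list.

Compute the characteristic polynomial p(lambda) = det(lambda·I - A).
Cofactor expansion gives p(lambda) = lambda^3 - 4·lambda^2 - 84·lambda - 144.
Since p(-2) = 0, lambda = -2 is a root.
Dividing by (lambda + 2) leaves lambda^2 - 6·lambda - 72.
The quadratic factors as (lambda + 6)·(lambda - 12).
Eigenvalues: -6, -2, 12.

-6, -2, 12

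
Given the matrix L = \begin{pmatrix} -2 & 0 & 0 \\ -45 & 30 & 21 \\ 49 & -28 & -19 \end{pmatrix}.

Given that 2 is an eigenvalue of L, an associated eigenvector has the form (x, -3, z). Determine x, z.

We need (L - 2I)v = 0.
L - 2I = [[-4, 0, 0], [-45, 28, 21], [49, -28, -21]].
Row 1: (-4)·x + (0)·-3 + (0)·z = 0
Row 2: (-45)·x + (28)·-3 + (21)·z = 0
Row 3: (49)·x + (-28)·-3 + (-21)·z = 0
Solving gives x = 0, z = 4.
Check: L·(0, -3, 4) = (0, -6, 8) = 2·(0, -3, 4).

0, 4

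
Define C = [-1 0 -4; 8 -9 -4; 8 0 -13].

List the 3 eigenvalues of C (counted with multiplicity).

-9, -9, -5

Set up det(tI - C) = 0.
Expanding the 3×3 determinant: p(t) = t^3 + 23t^2 + 171t + 405.
Since p(-5) = 0, t = -5 is a root.
Dividing by (t + 5) leaves t^2 + 18t + 81.
The quadratic factor is (t + 9)^2.
Eigenvalues: -9, -9, -5.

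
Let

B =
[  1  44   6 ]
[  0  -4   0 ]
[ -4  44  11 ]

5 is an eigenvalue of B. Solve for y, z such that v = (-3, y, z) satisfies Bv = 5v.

0, -2

We need (B - 5I)v = 0.
B - 5I = [[-4, 44, 6], [0, -9, 0], [-4, 44, 6]].
Row 1: (-4)·-3 + (44)·y + (6)·z = 0
Row 2: (0)·-3 + (-9)·y + (0)·z = 0
Row 3: (-4)·-3 + (44)·y + (6)·z = 0
Solving gives y = 0, z = -2.
Check: B·(-3, 0, -2) = (-15, 0, -10) = 5·(-3, 0, -2).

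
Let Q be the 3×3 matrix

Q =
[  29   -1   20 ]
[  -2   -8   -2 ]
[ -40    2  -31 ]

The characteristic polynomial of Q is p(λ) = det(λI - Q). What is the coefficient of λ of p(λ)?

p(λ) = λ^3 + 10λ^2 - 81λ - 810.
The coefficient of λ is -81.

-81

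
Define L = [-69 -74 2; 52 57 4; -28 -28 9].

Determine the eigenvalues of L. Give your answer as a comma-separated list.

Compute the characteristic polynomial p(μ) = det(μI - L).
Expanding the 3×3 determinant: p(μ) = μ^3 + 3μ^2 - 25μ - 75.
Since p(-3) = 0, μ = -3 is a root.
Factor out (μ + 3): p(μ) = (μ + 3)·(μ^2 - 25).
The quadratic factors as (μ + 5)·(μ - 5).
Eigenvalues: -5, -3, 5.

-5, -3, 5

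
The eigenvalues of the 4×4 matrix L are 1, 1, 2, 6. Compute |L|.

12

det(L) is the product of the eigenvalues: (1) · (1) · (2) · (6) = 12.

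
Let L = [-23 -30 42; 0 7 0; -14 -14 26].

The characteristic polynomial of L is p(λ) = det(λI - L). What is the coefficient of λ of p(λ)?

11

p(λ) = λ^3 - 10λ^2 + 11λ + 70.
The coefficient of λ is 11.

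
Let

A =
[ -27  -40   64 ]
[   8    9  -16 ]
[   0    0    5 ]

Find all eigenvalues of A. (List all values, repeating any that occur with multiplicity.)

-11, -7, 5

The characteristic polynomial is p(lambda) = det(lambda·I - A).
Expanding along the first row, p(lambda) = lambda^3 + 13·lambda^2 - 13·lambda - 385.
Rational-root test: lambda = -7 gives p(-7) = 0.
Factor out (lambda + 7): p(lambda) = (lambda + 7)·(lambda^2 + 6·lambda - 55).
The quadratic factors as (lambda + 11)·(lambda - 5).
Eigenvalues: -11, -7, 5.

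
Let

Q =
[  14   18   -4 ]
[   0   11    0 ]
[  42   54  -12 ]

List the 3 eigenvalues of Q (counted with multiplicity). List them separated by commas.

Set up det(rI - Q) = 0.
Expanding along the first row, p(r) = r^3 - 13r^2 + 22r.
Try r = 2: p(2) = 0, so 2 is a root.
Dividing by (r - 2) leaves r^2 - 11r.
The quadratic factors as r·(r - 11).
Eigenvalues: 0, 2, 11.

0, 2, 11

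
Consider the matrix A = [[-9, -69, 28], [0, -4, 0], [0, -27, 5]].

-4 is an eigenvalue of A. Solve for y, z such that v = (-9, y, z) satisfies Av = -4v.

We need (A + 4I)v = 0.
A + 4I = [[-5, -69, 28], [0, 0, 0], [0, -27, 9]].
Row 1: (-5)·-9 + (-69)·y + (28)·z = 0
Row 2: (0)·-9 + (0)·y + (0)·z = 0
Row 3: (0)·-9 + (-27)·y + (9)·z = 0
Solving gives y = -3, z = -9.
Check: A·(-9, -3, -9) = (36, 12, 36) = -4·(-9, -3, -9).

-3, -9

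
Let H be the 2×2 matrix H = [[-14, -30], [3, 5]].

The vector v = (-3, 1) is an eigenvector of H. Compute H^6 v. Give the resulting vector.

(-12288, 4096)

First find the eigenvalue: Hv = (12, -4) = -4·(-3, 1), so λ = -4.
Then H^6 v = λ^6·v = (-4)^6·(-3, 1) = 4096·(-3, 1) = (-12288, 4096).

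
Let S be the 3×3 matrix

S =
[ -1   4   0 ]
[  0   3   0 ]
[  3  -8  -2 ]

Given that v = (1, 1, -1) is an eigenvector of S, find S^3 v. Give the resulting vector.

First find the eigenvalue: Sv = (3, 3, -3) = 3·(1, 1, -1), so λ = 3.
Then S^3 v = λ^3·v = 3^3·(1, 1, -1) = 27·(1, 1, -1) = (27, 27, -27).

(27, 27, -27)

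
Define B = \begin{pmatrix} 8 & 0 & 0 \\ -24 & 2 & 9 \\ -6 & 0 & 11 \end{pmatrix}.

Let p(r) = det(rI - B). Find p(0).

p(0) = det(0·I − B) = det(−B) = (−1)^3·det(B).
det(B) = 176, so p(0) = -176.

-176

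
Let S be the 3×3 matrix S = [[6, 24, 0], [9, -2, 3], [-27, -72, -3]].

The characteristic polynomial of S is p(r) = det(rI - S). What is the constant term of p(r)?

-36

p(r) = r^3 - r^2 - 24r - 36.
The constant term is -36.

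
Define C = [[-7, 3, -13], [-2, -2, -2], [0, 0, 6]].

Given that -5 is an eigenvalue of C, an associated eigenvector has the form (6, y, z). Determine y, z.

4, 0

We need (C + 5I)v = 0.
C + 5I = [[-2, 3, -13], [-2, 3, -2], [0, 0, 11]].
Row 1: (-2)·6 + (3)·y + (-13)·z = 0
Row 2: (-2)·6 + (3)·y + (-2)·z = 0
Row 3: (0)·6 + (0)·y + (11)·z = 0
Solving gives y = 4, z = 0.
Check: C·(6, 4, 0) = (-30, -20, 0) = -5·(6, 4, 0).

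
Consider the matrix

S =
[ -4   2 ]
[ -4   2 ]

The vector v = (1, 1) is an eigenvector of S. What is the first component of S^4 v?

First find the eigenvalue: Sv = (-2, -2) = -2·(1, 1), so λ = -2.
Then S^4 v = λ^4·v = (-2)^4·(1, 1) = 16·(1, 1) = (16, 16).

16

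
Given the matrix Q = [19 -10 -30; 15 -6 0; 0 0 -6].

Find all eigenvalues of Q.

Set up det(rI - Q) = 0.
Expanding along the first row, p(r) = r^3 - 7r^2 - 42r + 216.
Since p(9) = 0, r = 9 is a root.
Factor out (r - 9): p(r) = (r - 9)·(r^2 + 2r - 24).
The quadratic factors as (r + 6)·(r - 4).
Eigenvalues: -6, 4, 9.

-6, 4, 9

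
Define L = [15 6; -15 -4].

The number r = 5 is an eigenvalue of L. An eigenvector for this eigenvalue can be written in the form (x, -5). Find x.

3

We need (L - 5I)v = 0.
L - 5I = [[10, 6], [-15, -9]].
Row 1: (10)·x + (6)·-5 = 0
Row 2: (-15)·x + (-9)·-5 = 0
Solving gives x = 3.
Check: L·(3, -5) = (15, -25) = 5·(3, -5).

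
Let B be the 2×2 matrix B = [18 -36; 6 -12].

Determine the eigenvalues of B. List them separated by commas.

det(B - λI) = (18 - λ)(-12 - λ) - (-36)·(6) = λ^2 - 6λ.
This factors as λ·(λ - 6) = 0.
Eigenvalues: 0, 6.

0, 6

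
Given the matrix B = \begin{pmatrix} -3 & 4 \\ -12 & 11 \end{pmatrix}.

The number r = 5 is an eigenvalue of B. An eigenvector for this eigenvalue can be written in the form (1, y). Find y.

We need (B - 5I)v = 0.
B - 5I = [[-8, 4], [-12, 6]].
Row 1: (-8)·1 + (4)·y = 0
Row 2: (-12)·1 + (6)·y = 0
Solving gives y = 2.
Check: B·(1, 2) = (5, 10) = 5·(1, 2).

2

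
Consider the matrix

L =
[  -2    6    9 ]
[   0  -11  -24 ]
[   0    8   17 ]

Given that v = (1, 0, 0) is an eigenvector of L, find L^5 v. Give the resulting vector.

(-32, 0, 0)

First find the eigenvalue: Lv = (-2, 0, 0) = -2·(1, 0, 0), so λ = -2.
Then L^5 v = λ^5·v = (-2)^5·(1, 0, 0) = -32·(1, 0, 0) = (-32, 0, 0).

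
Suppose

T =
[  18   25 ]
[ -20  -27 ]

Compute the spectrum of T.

det(T - lambda·I) = (18 - lambda)(-27 - lambda) - (25)·(-20) = lambda^2 + 9·lambda + 14.
This factors as (lambda + 7)·(lambda + 2) = 0.
Eigenvalues: -7, -2.

-7, -2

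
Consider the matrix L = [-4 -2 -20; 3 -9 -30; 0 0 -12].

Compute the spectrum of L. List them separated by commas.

-12, -7, -6

Set up det(rI - L) = 0.
Cofactor expansion gives p(r) = r^3 + 25r^2 + 198r + 504.
Rational-root test: r = -7 gives p(-7) = 0.
Factor out (r + 7): p(r) = (r + 7)·(r^2 + 18r + 72).
The quadratic factors as (r + 12)·(r + 6).
Eigenvalues: -12, -7, -6.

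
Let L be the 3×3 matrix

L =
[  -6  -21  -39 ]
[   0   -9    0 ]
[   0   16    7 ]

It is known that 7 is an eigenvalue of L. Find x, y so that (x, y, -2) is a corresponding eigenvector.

We need (L - 7I)v = 0.
L - 7I = [[-13, -21, -39], [0, -16, 0], [0, 16, 0]].
Row 1: (-13)·x + (-21)·y + (-39)·-2 = 0
Row 2: (0)·x + (-16)·y + (0)·-2 = 0
Row 3: (0)·x + (16)·y + (0)·-2 = 0
Solving gives x = 6, y = 0.
Check: L·(6, 0, -2) = (42, 0, -14) = 7·(6, 0, -2).

6, 0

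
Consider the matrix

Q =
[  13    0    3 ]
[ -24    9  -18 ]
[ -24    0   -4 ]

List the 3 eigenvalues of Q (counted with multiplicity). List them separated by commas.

Set up det(μI - Q) = 0.
Expanding the 3×3 determinant: p(μ) = μ^3 - 18μ^2 + 101μ - 180.
Try μ = 4: p(4) = 0, so 4 is a root.
Dividing by (μ - 4) leaves μ^2 - 14μ + 45.
The quadratic factors as (μ - 5)·(μ - 9).
Eigenvalues: 4, 5, 9.

4, 5, 9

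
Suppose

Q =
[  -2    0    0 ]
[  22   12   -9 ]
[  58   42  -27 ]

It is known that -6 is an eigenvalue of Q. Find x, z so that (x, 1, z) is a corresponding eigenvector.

We need (Q + 6I)v = 0.
Q + 6I = [[4, 0, 0], [22, 18, -9], [58, 42, -21]].
Row 1: (4)·x + (0)·1 + (0)·z = 0
Row 2: (22)·x + (18)·1 + (-9)·z = 0
Row 3: (58)·x + (42)·1 + (-21)·z = 0
Solving gives x = 0, z = 2.
Check: Q·(0, 1, 2) = (0, -6, -12) = -6·(0, 1, 2).

0, 2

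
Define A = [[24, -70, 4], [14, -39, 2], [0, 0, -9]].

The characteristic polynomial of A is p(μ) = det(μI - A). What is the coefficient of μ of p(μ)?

179

p(μ) = μ^3 + 24μ^2 + 179μ + 396.
The coefficient of μ is 179.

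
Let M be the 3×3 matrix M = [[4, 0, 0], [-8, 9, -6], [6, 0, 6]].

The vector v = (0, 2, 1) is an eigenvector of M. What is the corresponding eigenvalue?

6

Compute Mv: M·(0, 2, 1) = (0, 12, 6).
Since Mv = λv, compare component 2: 12 = λ·2, so λ = 6.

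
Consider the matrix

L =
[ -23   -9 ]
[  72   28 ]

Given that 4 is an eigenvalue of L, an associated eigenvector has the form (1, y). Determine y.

-3

We need (L - 4I)v = 0.
L - 4I = [[-27, -9], [72, 24]].
Row 1: (-27)·1 + (-9)·y = 0
Row 2: (72)·1 + (24)·y = 0
Solving gives y = -3.
Check: L·(1, -3) = (4, -12) = 4·(1, -3).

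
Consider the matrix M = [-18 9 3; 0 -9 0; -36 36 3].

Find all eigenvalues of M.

The characteristic polynomial is p(s) = det(sI - M).
Expanding along the first row, p(s) = s^3 + 24s^2 + 189s + 486.
Since p(-9) = 0, s = -9 is a root.
Dividing by (s + 9) leaves s^2 + 15s + 54.
The quadratic factors as (s + 9)·(s + 6).
Eigenvalues: -9, -9, -6.

-9, -9, -6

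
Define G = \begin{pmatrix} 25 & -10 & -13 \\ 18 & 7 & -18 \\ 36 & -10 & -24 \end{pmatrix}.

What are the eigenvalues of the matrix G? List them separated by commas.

-11, 7, 12

The characteristic polynomial is p(λ) = det(λI - G).
Expanding along the first row, p(λ) = λ^3 - 8λ^2 - 125λ + 924.
Since p(7) = 0, λ = 7 is a root.
Dividing by (λ - 7) leaves λ^2 - λ - 132.
The quadratic factors as (λ + 11)·(λ - 12).
Eigenvalues: -11, 7, 12.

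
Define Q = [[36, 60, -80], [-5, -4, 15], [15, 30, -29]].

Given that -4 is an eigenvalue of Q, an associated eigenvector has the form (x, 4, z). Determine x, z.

-18, -6

We need (Q + 4I)v = 0.
Q + 4I = [[40, 60, -80], [-5, 0, 15], [15, 30, -25]].
Row 1: (40)·x + (60)·4 + (-80)·z = 0
Row 2: (-5)·x + (0)·4 + (15)·z = 0
Row 3: (15)·x + (30)·4 + (-25)·z = 0
Solving gives x = -18, z = -6.
Check: Q·(-18, 4, -6) = (72, -16, 24) = -4·(-18, 4, -6).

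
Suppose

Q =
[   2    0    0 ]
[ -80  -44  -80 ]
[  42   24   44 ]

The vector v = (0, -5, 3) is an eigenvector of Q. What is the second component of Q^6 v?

First find the eigenvalue: Qv = (0, -20, 12) = 4·(0, -5, 3), so λ = 4.
Then Q^6 v = λ^6·v = 4^6·(0, -5, 3) = 4096·(0, -5, 3) = (0, -20480, 12288).

-20480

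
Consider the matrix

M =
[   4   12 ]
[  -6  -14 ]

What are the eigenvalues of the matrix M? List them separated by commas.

det(M - lambda·I) = (4 - lambda)(-14 - lambda) - (12)·(-6) = lambda^2 + 10·lambda + 16.
This factors as (lambda + 8)·(lambda + 2) = 0.
Eigenvalues: -8, -2.

-8, -2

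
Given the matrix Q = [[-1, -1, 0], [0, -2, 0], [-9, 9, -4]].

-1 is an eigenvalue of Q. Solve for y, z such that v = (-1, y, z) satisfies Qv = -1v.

We need (Q + 1I)v = 0.
Q + 1I = [[0, -1, 0], [0, -1, 0], [-9, 9, -3]].
Row 1: (0)·-1 + (-1)·y + (0)·z = 0
Row 2: (0)·-1 + (-1)·y + (0)·z = 0
Row 3: (-9)·-1 + (9)·y + (-3)·z = 0
Solving gives y = 0, z = 3.
Check: Q·(-1, 0, 3) = (1, 0, -3) = -1·(-1, 0, 3).

0, 3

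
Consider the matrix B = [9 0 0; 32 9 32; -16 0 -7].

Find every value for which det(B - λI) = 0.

-7, 9, 9

Compute the characteristic polynomial p(lambda) = det(lambda·I - B).
Expanding along the first row, p(lambda) = lambda^3 - 11·lambda^2 - 45·lambda + 567.
Try lambda = -7: p(-7) = 0, so -7 is a root.
Factor out (lambda + 7): p(lambda) = (lambda + 7)·(lambda^2 - 18·lambda + 81).
The quadratic factor is (lambda - 9)^2.
Eigenvalues: -7, 9, 9.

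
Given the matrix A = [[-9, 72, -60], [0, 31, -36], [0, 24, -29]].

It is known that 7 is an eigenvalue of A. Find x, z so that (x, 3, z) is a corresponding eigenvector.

6, 2

We need (A - 7I)v = 0.
A - 7I = [[-16, 72, -60], [0, 24, -36], [0, 24, -36]].
Row 1: (-16)·x + (72)·3 + (-60)·z = 0
Row 2: (0)·x + (24)·3 + (-36)·z = 0
Row 3: (0)·x + (24)·3 + (-36)·z = 0
Solving gives x = 6, z = 2.
Check: A·(6, 3, 2) = (42, 21, 14) = 7·(6, 3, 2).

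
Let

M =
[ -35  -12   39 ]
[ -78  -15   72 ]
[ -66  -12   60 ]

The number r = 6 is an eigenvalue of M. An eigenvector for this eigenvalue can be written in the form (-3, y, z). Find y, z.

-6, -5

We need (M - 6I)v = 0.
M - 6I = [[-41, -12, 39], [-78, -21, 72], [-66, -12, 54]].
Row 1: (-41)·-3 + (-12)·y + (39)·z = 0
Row 2: (-78)·-3 + (-21)·y + (72)·z = 0
Row 3: (-66)·-3 + (-12)·y + (54)·z = 0
Solving gives y = -6, z = -5.
Check: M·(-3, -6, -5) = (-18, -36, -30) = 6·(-3, -6, -5).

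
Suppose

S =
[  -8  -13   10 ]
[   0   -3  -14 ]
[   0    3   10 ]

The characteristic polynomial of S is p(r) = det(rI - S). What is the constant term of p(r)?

96

p(r) = r^3 + r^2 - 44r + 96.
The constant term is 96.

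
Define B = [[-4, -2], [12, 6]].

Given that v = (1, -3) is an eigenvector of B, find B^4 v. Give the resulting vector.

(16, -48)

First find the eigenvalue: Bv = (2, -6) = 2·(1, -3), so λ = 2.
Then B^4 v = λ^4·v = 2^4·(1, -3) = 16·(1, -3) = (16, -48).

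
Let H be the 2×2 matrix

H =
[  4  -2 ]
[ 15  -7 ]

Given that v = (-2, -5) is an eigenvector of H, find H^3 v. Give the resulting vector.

First find the eigenvalue: Hv = (2, 5) = -1·(-2, -5), so λ = -1.
Then H^3 v = λ^3·v = (-1)^3·(-2, -5) = -1·(-2, -5) = (2, 5).

(2, 5)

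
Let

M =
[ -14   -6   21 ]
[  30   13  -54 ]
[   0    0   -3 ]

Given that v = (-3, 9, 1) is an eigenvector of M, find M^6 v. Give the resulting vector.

(-2187, 6561, 729)

First find the eigenvalue: Mv = (9, -27, -3) = -3·(-3, 9, 1), so λ = -3.
Then M^6 v = λ^6·v = (-3)^6·(-3, 9, 1) = 729·(-3, 9, 1) = (-2187, 6561, 729).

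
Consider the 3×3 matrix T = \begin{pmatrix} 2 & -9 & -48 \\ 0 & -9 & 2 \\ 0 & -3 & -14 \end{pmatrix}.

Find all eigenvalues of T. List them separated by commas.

-12, -11, 2

Compute the characteristic polynomial p(λ) = det(λI - T).
Cofactor expansion gives p(λ) = λ^3 + 21λ^2 + 86λ - 264.
Since p(-11) = 0, λ = -11 is a root.
Dividing by (λ + 11) leaves λ^2 + 10λ - 24.
The quadratic factors as (λ + 12)·(λ - 2).
Eigenvalues: -12, -11, 2.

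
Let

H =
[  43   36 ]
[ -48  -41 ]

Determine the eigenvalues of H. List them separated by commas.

-5, 7

det(H - rI) = (43 - r)(-41 - r) - (36)·(-48) = r^2 - 2r - 35.
This factors as (r + 5)·(r - 7) = 0.
Eigenvalues: -5, 7.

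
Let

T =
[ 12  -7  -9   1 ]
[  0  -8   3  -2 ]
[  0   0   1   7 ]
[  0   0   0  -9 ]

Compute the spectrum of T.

-9, -8, 1, 12

T is upper triangular, so its eigenvalues are the diagonal entries.
Diagonal: 12, -8, 1, -9.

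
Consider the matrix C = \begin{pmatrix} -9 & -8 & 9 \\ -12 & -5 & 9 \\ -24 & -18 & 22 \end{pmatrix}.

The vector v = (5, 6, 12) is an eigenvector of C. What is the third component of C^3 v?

324

First find the eigenvalue: Cv = (15, 18, 36) = 3·(5, 6, 12), so λ = 3.
Then C^3 v = λ^3·v = 3^3·(5, 6, 12) = 27·(5, 6, 12) = (135, 162, 324).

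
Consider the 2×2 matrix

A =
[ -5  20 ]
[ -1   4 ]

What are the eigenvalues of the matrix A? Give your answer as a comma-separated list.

-1, 0

det(A - rI) = (-5 - r)(4 - r) - (20)·(-1) = r^2 + r.
This factors as (r + 1)·r = 0.
Eigenvalues: -1, 0.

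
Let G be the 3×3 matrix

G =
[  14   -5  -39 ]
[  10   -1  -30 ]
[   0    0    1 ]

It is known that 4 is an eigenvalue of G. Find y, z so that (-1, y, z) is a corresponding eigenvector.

-2, 0

We need (G - 4I)v = 0.
G - 4I = [[10, -5, -39], [10, -5, -30], [0, 0, -3]].
Row 1: (10)·-1 + (-5)·y + (-39)·z = 0
Row 2: (10)·-1 + (-5)·y + (-30)·z = 0
Row 3: (0)·-1 + (0)·y + (-3)·z = 0
Solving gives y = -2, z = 0.
Check: G·(-1, -2, 0) = (-4, -8, 0) = 4·(-1, -2, 0).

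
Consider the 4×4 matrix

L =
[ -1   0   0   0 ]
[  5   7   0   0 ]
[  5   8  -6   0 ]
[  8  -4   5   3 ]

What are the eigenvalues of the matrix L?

L is lower triangular, so its eigenvalues are the diagonal entries.
Diagonal: -1, 7, -6, 3.

-6, -1, 3, 7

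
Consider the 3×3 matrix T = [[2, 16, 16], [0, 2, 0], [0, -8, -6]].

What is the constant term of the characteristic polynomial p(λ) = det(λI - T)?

24

p(0) = det(0·I − T) = det(−T) = (−1)^3·det(T).
det(T) = -24, so p(0) = 24.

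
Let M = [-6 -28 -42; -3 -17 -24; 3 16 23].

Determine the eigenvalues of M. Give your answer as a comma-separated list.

Set up det(tI - M) = 0.
Expanding along the first row, p(t) = t^3 - t.
Rational-root test: t = 0 gives p(0) = 0.
Dividing by t leaves t^2 - 1.
The quadratic factors as (t + 1)·(t - 1).
Eigenvalues: -1, 0, 1.

-1, 0, 1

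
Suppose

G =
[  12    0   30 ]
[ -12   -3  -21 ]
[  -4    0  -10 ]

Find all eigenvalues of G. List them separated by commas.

-3, 0, 2

The characteristic polynomial is p(lambda) = det(lambda·I - G).
Expanding along the first row, p(lambda) = lambda^3 + lambda^2 - 6·lambda.
Try lambda = -3: p(-3) = 0, so -3 is a root.
Dividing by (lambda + 3) leaves lambda^2 - 2·lambda.
The quadratic factors as lambda·(lambda - 2).
Eigenvalues: -3, 0, 2.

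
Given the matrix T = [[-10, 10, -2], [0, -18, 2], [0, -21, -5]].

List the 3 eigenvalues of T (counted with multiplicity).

The characteristic polynomial is p(λ) = det(λI - T).
Expanding along the first row, p(λ) = λ^3 + 33λ^2 + 362λ + 1320.
Try λ = -10: p(-10) = 0, so -10 is a root.
Factor out (λ + 10): p(λ) = (λ + 10)·(λ^2 + 23λ + 132).
The quadratic factors as (λ + 12)·(λ + 11).
Eigenvalues: -12, -11, -10.

-12, -11, -10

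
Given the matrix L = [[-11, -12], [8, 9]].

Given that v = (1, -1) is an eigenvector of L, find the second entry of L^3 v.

-1

First find the eigenvalue: Lv = (1, -1) = 1·(1, -1), so λ = 1.
Then L^3 v = λ^3·v = 1^3·(1, -1) = 1·(1, -1) = (1, -1).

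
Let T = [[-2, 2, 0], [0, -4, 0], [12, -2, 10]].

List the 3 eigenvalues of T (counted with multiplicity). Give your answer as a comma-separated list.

Compute the characteristic polynomial p(λ) = det(λI - T).
Expanding the 3×3 determinant: p(λ) = λ^3 - 4λ^2 - 52λ - 80.
Rational-root test: λ = -2 gives p(-2) = 0.
Dividing by (λ + 2) leaves λ^2 - 6λ - 40.
The quadratic factors as (λ + 4)·(λ - 10).
Eigenvalues: -4, -2, 10.

-4, -2, 10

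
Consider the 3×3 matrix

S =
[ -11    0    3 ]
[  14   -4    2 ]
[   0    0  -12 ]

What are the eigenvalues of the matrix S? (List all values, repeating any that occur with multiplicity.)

-12, -11, -4

Set up det(lambda·I - S) = 0.
Expanding along the first row, p(lambda) = lambda^3 + 27·lambda^2 + 224·lambda + 528.
Try lambda = -11: p(-11) = 0, so -11 is a root.
Factor out (lambda + 11): p(lambda) = (lambda + 11)·(lambda^2 + 16·lambda + 48).
The quadratic factors as (lambda + 12)·(lambda + 4).
Eigenvalues: -12, -11, -4.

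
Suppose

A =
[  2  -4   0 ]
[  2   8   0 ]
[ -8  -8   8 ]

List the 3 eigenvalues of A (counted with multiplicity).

Compute the characteristic polynomial p(s) = det(sI - A).
Expanding along the first row, p(s) = s^3 - 18s^2 + 104s - 192.
Rational-root test: s = 6 gives p(6) = 0.
Dividing by (s - 6) leaves s^2 - 12s + 32.
The quadratic factors as (s - 4)·(s - 8).
Eigenvalues: 4, 6, 8.

4, 6, 8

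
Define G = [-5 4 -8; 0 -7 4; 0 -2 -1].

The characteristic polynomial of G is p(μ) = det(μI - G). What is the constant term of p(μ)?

75

p(μ) = μ^3 + 13μ^2 + 55μ + 75.
The constant term is 75.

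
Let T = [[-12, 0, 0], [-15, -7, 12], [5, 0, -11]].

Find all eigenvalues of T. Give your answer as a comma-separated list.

Set up det(tI - T) = 0.
Expanding along the first row, p(t) = t^3 + 30t^2 + 293t + 924.
Try t = -7: p(-7) = 0, so -7 is a root.
Factor out (t + 7): p(t) = (t + 7)·(t^2 + 23t + 132).
The quadratic factors as (t + 12)·(t + 11).
Eigenvalues: -12, -11, -7.

-12, -11, -7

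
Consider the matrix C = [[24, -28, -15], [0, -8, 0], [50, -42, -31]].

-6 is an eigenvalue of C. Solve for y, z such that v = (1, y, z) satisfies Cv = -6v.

We need (C + 6I)v = 0.
C + 6I = [[30, -28, -15], [0, -2, 0], [50, -42, -25]].
Row 1: (30)·1 + (-28)·y + (-15)·z = 0
Row 2: (0)·1 + (-2)·y + (0)·z = 0
Row 3: (50)·1 + (-42)·y + (-25)·z = 0
Solving gives y = 0, z = 2.
Check: C·(1, 0, 2) = (-6, 0, -12) = -6·(1, 0, 2).

0, 2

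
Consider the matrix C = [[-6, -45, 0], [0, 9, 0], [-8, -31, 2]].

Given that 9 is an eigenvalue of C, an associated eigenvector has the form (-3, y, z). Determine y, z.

We need (C - 9I)v = 0.
C - 9I = [[-15, -45, 0], [0, 0, 0], [-8, -31, -7]].
Row 1: (-15)·-3 + (-45)·y + (0)·z = 0
Row 2: (0)·-3 + (0)·y + (0)·z = 0
Row 3: (-8)·-3 + (-31)·y + (-7)·z = 0
Solving gives y = 1, z = -1.
Check: C·(-3, 1, -1) = (-27, 9, -9) = 9·(-3, 1, -1).

1, -1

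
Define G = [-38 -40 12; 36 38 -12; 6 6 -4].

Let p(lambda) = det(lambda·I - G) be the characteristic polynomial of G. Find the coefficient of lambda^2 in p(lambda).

The coefficient of lambda^2 of det(lambda·I - G) is −trace(G).
trace(G) = (-38) + (38) + (-4) = -4, so the coefficient is 4.

4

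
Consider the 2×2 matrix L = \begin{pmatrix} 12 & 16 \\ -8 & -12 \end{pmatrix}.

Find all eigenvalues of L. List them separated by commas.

-4, 4

det(L - λI) = (12 - λ)(-12 - λ) - (16)·(-8) = λ^2 - 16.
This factors as (λ + 4)·(λ - 4) = 0.
Eigenvalues: -4, 4.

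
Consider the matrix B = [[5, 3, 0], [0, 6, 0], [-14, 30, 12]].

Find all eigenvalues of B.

Set up det(μI - B) = 0.
Expanding the 3×3 determinant: p(μ) = μ^3 - 23μ^2 + 162μ - 360.
Rational-root test: μ = 6 gives p(6) = 0.
Factor out (μ - 6): p(μ) = (μ - 6)·(μ^2 - 17μ + 60).
The quadratic factors as (μ - 5)·(μ - 12).
Eigenvalues: 5, 6, 12.

5, 6, 12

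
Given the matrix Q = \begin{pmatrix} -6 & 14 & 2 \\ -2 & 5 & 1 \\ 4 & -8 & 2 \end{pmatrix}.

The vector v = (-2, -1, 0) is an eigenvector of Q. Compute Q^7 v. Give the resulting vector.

First find the eigenvalue: Qv = (-2, -1, 0) = 1·(-2, -1, 0), so λ = 1.
Then Q^7 v = λ^7·v = 1^7·(-2, -1, 0) = 1·(-2, -1, 0) = (-2, -1, 0).

(-2, -1, 0)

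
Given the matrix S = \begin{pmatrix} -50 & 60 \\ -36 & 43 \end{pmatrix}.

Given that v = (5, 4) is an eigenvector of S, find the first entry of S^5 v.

First find the eigenvalue: Sv = (-10, -8) = -2·(5, 4), so λ = -2.
Then S^5 v = λ^5·v = (-2)^5·(5, 4) = -32·(5, 4) = (-160, -128).

-160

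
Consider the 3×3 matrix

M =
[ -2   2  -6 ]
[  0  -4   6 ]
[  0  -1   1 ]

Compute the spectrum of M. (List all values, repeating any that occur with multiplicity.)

Compute the characteristic polynomial p(λ) = det(λI - M).
Cofactor expansion gives p(λ) = λ^3 + 5λ^2 + 8λ + 4.
Since p(-2) = 0, λ = -2 is a root.
Dividing by (λ + 2) leaves λ^2 + 3λ + 2.
The quadratic factors as (λ + 2)·(λ + 1).
Eigenvalues: -2, -2, -1.

-2, -2, -1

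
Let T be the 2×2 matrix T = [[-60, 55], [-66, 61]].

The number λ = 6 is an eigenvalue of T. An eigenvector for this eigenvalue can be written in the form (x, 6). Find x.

We need (T - 6I)v = 0.
T - 6I = [[-66, 55], [-66, 55]].
Row 1: (-66)·x + (55)·6 = 0
Row 2: (-66)·x + (55)·6 = 0
Solving gives x = 5.
Check: T·(5, 6) = (30, 36) = 6·(5, 6).

5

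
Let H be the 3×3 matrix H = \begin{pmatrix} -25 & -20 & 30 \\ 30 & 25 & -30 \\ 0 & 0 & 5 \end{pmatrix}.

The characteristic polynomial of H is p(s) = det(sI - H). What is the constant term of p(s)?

p(s) = s^3 - 5s^2 - 25s + 125.
The constant term is 125.

125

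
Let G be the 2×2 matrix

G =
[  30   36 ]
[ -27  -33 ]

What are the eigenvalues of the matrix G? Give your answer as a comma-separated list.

-6, 3

det(G - lambda·I) = (30 - lambda)(-33 - lambda) - (36)·(-27) = lambda^2 + 3·lambda - 18.
This factors as (lambda + 6)·(lambda - 3) = 0.
Eigenvalues: -6, 3.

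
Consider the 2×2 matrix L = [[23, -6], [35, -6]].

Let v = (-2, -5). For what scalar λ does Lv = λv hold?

8

Compute Lv: L·(-2, -5) = (-16, -40).
Since Lv = λv, compare component 1: -16 = λ·-2, so λ = 8.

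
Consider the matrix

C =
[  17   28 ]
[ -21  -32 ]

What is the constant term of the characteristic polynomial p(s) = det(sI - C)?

p(0) = det(0·I − C) = det(−C) = (−1)^2·det(C).
det(C) = 44, so p(0) = 44.

44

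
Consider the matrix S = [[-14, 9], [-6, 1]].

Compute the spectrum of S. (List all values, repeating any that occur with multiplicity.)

det(S - λI) = (-14 - λ)(1 - λ) - (9)·(-6) = λ^2 + 13λ + 40.
This factors as (λ + 8)·(λ + 5) = 0.
Eigenvalues: -8, -5.

-8, -5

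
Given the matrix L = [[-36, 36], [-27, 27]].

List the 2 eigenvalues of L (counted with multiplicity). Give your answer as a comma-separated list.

det(L - sI) = (-36 - s)(27 - s) - (36)·(-27) = s^2 + 9s.
This factors as (s + 9)·s = 0.
Eigenvalues: -9, 0.

-9, 0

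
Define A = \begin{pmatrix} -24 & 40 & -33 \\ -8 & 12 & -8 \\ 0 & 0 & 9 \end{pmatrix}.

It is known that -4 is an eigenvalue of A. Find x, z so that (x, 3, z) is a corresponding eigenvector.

We need (A + 4I)v = 0.
A + 4I = [[-20, 40, -33], [-8, 16, -8], [0, 0, 13]].
Row 1: (-20)·x + (40)·3 + (-33)·z = 0
Row 2: (-8)·x + (16)·3 + (-8)·z = 0
Row 3: (0)·x + (0)·3 + (13)·z = 0
Solving gives x = 6, z = 0.
Check: A·(6, 3, 0) = (-24, -12, 0) = -4·(6, 3, 0).

6, 0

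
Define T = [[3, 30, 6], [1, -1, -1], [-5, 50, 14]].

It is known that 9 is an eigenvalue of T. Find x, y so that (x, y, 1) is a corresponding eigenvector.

We need (T - 9I)v = 0.
T - 9I = [[-6, 30, 6], [1, -10, -1], [-5, 50, 5]].
Row 1: (-6)·x + (30)·y + (6)·1 = 0
Row 2: (1)·x + (-10)·y + (-1)·1 = 0
Row 3: (-5)·x + (50)·y + (5)·1 = 0
Solving gives x = 1, y = 0.
Check: T·(1, 0, 1) = (9, 0, 9) = 9·(1, 0, 1).

1, 0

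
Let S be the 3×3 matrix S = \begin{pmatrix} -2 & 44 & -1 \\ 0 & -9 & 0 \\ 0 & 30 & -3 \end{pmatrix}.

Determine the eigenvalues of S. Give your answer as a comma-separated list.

-9, -3, -2

The characteristic polynomial is p(r) = det(rI - S).
Expanding along the first row, p(r) = r^3 + 14r^2 + 51r + 54.
Since p(-3) = 0, r = -3 is a root.
Factor out (r + 3): p(r) = (r + 3)·(r^2 + 11r + 18).
The quadratic factors as (r + 9)·(r + 2).
Eigenvalues: -9, -3, -2.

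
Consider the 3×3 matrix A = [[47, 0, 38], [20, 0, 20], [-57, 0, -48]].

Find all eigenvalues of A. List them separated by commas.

-10, 0, 9

Set up det(lambda·I - A) = 0.
Expanding the 3×3 determinant: p(lambda) = lambda^3 + lambda^2 - 90·lambda.
Rational-root test: lambda = 0 gives p(0) = 0.
Factor out lambda: p(lambda) = lambda·(lambda^2 + lambda - 90).
The quadratic factors as (lambda + 10)·(lambda - 9).
Eigenvalues: -10, 0, 9.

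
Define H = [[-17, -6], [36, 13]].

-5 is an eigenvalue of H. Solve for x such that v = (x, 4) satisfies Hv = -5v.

-2

We need (H + 5I)v = 0.
H + 5I = [[-12, -6], [36, 18]].
Row 1: (-12)·x + (-6)·4 = 0
Row 2: (36)·x + (18)·4 = 0
Solving gives x = -2.
Check: H·(-2, 4) = (10, -20) = -5·(-2, 4).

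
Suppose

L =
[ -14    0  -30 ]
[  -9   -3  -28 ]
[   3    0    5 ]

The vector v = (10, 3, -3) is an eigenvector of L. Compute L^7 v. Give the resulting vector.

First find the eigenvalue: Lv = (-50, -15, 15) = -5·(10, 3, -3), so λ = -5.
Then L^7 v = λ^7·v = (-5)^7·(10, 3, -3) = -78125·(10, 3, -3) = (-781250, -234375, 234375).

(-781250, -234375, 234375)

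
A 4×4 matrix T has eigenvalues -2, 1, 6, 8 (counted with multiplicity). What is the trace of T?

trace(T) is the sum of the eigenvalues: (-2) + (1) + (6) + (8) = 13.

13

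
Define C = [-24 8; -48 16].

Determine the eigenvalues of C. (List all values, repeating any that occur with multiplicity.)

det(C - lambda·I) = (-24 - lambda)(16 - lambda) - (8)·(-48) = lambda^2 + 8·lambda.
This factors as (lambda + 8)·lambda = 0.
Eigenvalues: -8, 0.

-8, 0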